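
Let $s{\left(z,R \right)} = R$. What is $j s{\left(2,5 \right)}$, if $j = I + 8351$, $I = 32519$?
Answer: $204350$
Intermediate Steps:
$j = 40870$ ($j = 32519 + 8351 = 40870$)
$j s{\left(2,5 \right)} = 40870 \cdot 5 = 204350$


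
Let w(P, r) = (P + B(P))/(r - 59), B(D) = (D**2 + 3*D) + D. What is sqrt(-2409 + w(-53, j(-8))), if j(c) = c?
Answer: I*sqrt(10984449)/67 ≈ 49.467*I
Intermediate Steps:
B(D) = D**2 + 4*D
w(P, r) = (P + P*(4 + P))/(-59 + r) (w(P, r) = (P + P*(4 + P))/(r - 59) = (P + P*(4 + P))/(-59 + r))
sqrt(-2409 + w(-53, j(-8))) = sqrt(-2409 - 53*(5 - 53)/(-59 - 8)) = sqrt(-2409 - 53*(-48)/(-67)) = sqrt(-2409 - 53*(-1/67)*(-48)) = sqrt(-2409 - 2544/67) = sqrt(-163947/67) = I*sqrt(10984449)/67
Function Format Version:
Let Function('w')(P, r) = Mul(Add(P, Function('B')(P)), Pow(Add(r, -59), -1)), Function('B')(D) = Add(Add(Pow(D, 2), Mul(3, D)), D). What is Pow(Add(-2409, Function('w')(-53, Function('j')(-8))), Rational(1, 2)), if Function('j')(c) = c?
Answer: Mul(Rational(1, 67), I, Pow(10984449, Rational(1, 2))) ≈ Mul(49.467, I)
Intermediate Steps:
Function('B')(D) = Add(Pow(D, 2), Mul(4, D))
Function('w')(P, r) = Mul(Pow(Add(-59, r), -1), Add(P, Mul(P, Add(4, P)))) (Function('w')(P, r) = Mul(Add(P, Mul(P, Add(4, P))), Pow(Add(r, -59), -1)) = Mul(Add(P, Mul(P, Add(4, P))), Pow(Add(-59, r), -1)) = Mul(Pow(Add(-59, r), -1), Add(P, Mul(P, Add(4, P)))))
Pow(Add(-2409, Function('w')(-53, Function('j')(-8))), Rational(1, 2)) = Pow(Add(-2409, Mul(-53, Pow(Add(-59, -8), -1), Add(5, -53))), Rational(1, 2)) = Pow(Add(-2409, Mul(-53, Pow(-67, -1), -48)), Rational(1, 2)) = Pow(Add(-2409, Mul(-53, Rational(-1, 67), -48)), Rational(1, 2)) = Pow(Add(-2409, Rational(-2544, 67)), Rational(1, 2)) = Pow(Rational(-163947, 67), Rational(1, 2)) = Mul(Rational(1, 67), I, Pow(10984449, Rational(1, 2)))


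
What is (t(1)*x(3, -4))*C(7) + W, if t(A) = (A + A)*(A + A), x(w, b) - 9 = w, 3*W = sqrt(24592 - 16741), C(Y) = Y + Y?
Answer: 672 + sqrt(7851)/3 ≈ 701.54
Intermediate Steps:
C(Y) = 2*Y
W = sqrt(7851)/3 (W = sqrt(24592 - 16741)/3 = sqrt(7851)/3 ≈ 29.535)
x(w, b) = 9 + w
t(A) = 4*A**2 (t(A) = (2*A)*(2*A) = 4*A**2)
(t(1)*x(3, -4))*C(7) + W = ((4*1**2)*(9 + 3))*(2*7) + sqrt(7851)/3 = ((4*1)*12)*14 + sqrt(7851)/3 = (4*12)*14 + sqrt(7851)/3 = 48*14 + sqrt(7851)/3 = 672 + sqrt(7851)/3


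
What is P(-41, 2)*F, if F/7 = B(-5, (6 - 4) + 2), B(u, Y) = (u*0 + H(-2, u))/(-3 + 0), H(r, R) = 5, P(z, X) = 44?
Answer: -1540/3 ≈ -513.33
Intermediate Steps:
B(u, Y) = -5/3 (B(u, Y) = (u*0 + 5)/(-3 + 0) = (0 + 5)/(-3) = 5*(-⅓) = -5/3)
F = -35/3 (F = 7*(-5/3) = -35/3 ≈ -11.667)
P(-41, 2)*F = 44*(-35/3) = -1540/3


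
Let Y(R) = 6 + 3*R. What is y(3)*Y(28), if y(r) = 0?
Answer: 0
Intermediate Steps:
y(3)*Y(28) = 0*(6 + 3*28) = 0*(6 + 84) = 0*90 = 0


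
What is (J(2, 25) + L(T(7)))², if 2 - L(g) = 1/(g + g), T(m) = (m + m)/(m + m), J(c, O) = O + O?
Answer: 10609/4 ≈ 2652.3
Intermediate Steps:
J(c, O) = 2*O
T(m) = 1 (T(m) = (2*m)/((2*m)) = (2*m)*(1/(2*m)) = 1)
L(g) = 2 - 1/(2*g) (L(g) = 2 - 1/(g + g) = 2 - 1/(2*g))
(J(2, 25) + L(T(7)))² = (2*25 + (2 - ½/1))² = (50 + (2 - ½*1))² = (50 + (2 - ½))² = (50 + 3/2)² = (103/2)² = 10609/4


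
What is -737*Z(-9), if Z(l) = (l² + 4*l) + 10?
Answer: -40535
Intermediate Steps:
Z(l) = 10 + l² + 4*l
-737*Z(-9) = -737*(10 + (-9)² + 4*(-9)) = -737*(10 + 81 - 36) = -737*55 = -40535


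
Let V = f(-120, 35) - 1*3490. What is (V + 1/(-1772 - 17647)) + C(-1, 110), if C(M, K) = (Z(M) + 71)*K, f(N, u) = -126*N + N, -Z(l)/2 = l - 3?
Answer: 392263799/19419 ≈ 20200.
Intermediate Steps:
Z(l) = 6 - 2*l (Z(l) = -2*(l - 3) = -2*(-3 + l) = 6 - 2*l)
f(N, u) = -125*N
V = 11510 (V = -125*(-120) - 1*3490 = 15000 - 3490 = 11510)
C(M, K) = K*(77 - 2*M) (C(M, K) = ((6 - 2*M) + 71)*K = (77 - 2*M)*K = K*(77 - 2*M))
(V + 1/(-1772 - 17647)) + C(-1, 110) = (11510 + 1/(-1772 - 17647)) + 110*(77 - 2*(-1)) = (11510 + 1/(-19419)) + 110*(77 + 2) = (11510 - 1/19419) + 110*79 = 223512689/19419 + 8690 = 392263799/19419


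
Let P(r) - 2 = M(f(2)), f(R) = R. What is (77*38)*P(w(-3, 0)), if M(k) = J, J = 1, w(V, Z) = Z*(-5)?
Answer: 8778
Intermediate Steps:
w(V, Z) = -5*Z
M(k) = 1
P(r) = 3 (P(r) = 2 + 1 = 3)
(77*38)*P(w(-3, 0)) = (77*38)*3 = 2926*3 = 8778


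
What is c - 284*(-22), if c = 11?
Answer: 6259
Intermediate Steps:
c - 284*(-22) = 11 - 284*(-22) = 11 + 6248 = 6259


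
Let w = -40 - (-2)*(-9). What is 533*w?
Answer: -30914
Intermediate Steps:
w = -58 (w = -40 - 1*18 = -40 - 18 = -58)
533*w = 533*(-58) = -30914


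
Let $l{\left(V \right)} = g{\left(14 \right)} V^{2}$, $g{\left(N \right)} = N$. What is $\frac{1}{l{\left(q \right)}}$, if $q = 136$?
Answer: $\frac{1}{258944} \approx 3.8618 \cdot 10^{-6}$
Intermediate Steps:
$l{\left(V \right)} = 14 V^{2}$
$\frac{1}{l{\left(q \right)}} = \frac{1}{14 \cdot 136^{2}} = \frac{1}{14 \cdot 18496} = \frac{1}{258944}$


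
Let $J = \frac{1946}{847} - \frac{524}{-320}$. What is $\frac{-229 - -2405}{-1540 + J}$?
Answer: $- \frac{21063680}{14869109} \approx -1.4166$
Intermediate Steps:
$J = \frac{38091}{9680}$ ($J = 1946 \cdot \frac{1}{847} - - \frac{131}{80} = \frac{278}{121} + \frac{131}{80} = \frac{38091}{9680} \approx 3.935$)
$\frac{-229 - -2405}{-1540 + J} = \frac{-229 - -2405}{-1540 + \frac{38091}{9680}} = \frac{-229 + 2405}{- \frac{14869109}{9680}} = 2176 \left(- \frac{9680}{14869109}\right) = - \frac{21063680}{14869109}$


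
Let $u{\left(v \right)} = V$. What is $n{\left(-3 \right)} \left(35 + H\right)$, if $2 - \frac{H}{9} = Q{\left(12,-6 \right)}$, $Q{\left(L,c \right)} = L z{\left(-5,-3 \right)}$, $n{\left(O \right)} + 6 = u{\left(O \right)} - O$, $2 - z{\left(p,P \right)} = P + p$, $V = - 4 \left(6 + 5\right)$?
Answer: $48269$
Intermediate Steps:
$V = -44$ ($V = \left(-4\right) 11 = -44$)
$u{\left(v \right)} = -44$
$z{\left(p,P \right)} = 2 - P - p$ ($z{\left(p,P \right)} = 2 - \left(P + p\right) = 2 - P - p$)
$n{\left(O \right)} = -50 - O$ ($n{\left(O \right)} = -6 - \left(44 + O\right) = -50 - O$)
$Q{\left(L,c \right)} = 10 L$ ($Q{\left(L,c \right)} = L \left(2 - -3 - -5\right) = L \left(2 + 3 + 5\right) = L 10 = 10 L$)
$H = -1062$ ($H = 18 - 9 \cdot 10 \cdot 12 = 18 - 1080 = -1062$)
$n{\left(-3 \right)} \left(35 + H\right) = \left(-50 - -3\right) \left(35 - 1062\right) = \left(-50 + 3\right) \left(-1027\right) = \left(-47\right) \left(-1027\right) = 48269$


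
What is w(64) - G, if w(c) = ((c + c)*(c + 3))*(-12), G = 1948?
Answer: -104860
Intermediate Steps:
w(c) = -24*c*(3 + c) (w(c) = ((2*c)*(3 + c))*(-12) = (2*c*(3 + c))*(-12) = -24*c*(3 + c))
w(64) - G = -24*64*(3 + 64) - 1*1948 = -24*64*67 - 1948 = -102912 - 1948 = -104860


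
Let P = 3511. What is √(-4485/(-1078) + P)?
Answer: √83365546/154 ≈ 59.289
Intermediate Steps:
√(-4485/(-1078) + P) = √(-4485/(-1078) + 3511) = √(-4485*(-1/1078) + 3511) = √(4485/1078 + 3511) = √(3789343/1078) = √83365546/154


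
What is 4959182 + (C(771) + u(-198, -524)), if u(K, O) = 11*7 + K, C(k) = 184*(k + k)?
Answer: 5242789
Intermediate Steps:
C(k) = 368*k (C(k) = 184*(2*k) = 368*k)
u(K, O) = 77 + K
4959182 + (C(771) + u(-198, -524)) = 4959182 + (368*771 + (77 - 198)) = 4959182 + (283728 - 121) = 4959182 + 283607 = 5242789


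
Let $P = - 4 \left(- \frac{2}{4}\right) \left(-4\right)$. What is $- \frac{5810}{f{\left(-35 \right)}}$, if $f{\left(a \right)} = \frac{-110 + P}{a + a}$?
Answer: $- \frac{203350}{59} \approx -3446.6$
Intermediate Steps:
$P = -8$ ($P = - 4 \left(\left(-2\right) \frac{1}{4}\right) \left(-4\right) = \left(-4\right) \left(- \frac{1}{2}\right) \left(-4\right) = 2 \left(-4\right) = -8$)
$f{\left(a \right)} = - \frac{59}{a}$ ($f{\left(a \right)} = \frac{-110 - 8}{a + a} = - \frac{118}{2 a} = - 118 \frac{1}{2 a} = - \frac{59}{a}$)
$- \frac{5810}{f{\left(-35 \right)}} = - \frac{5810}{\left(-59\right) \frac{1}{-35}} = - \frac{5810}{\left(-59\right) \left(- \frac{1}{35}\right)} = - \frac{5810}{\frac{59}{35}} = \left(-5810\right) \frac{35}{59} = - \frac{203350}{59}$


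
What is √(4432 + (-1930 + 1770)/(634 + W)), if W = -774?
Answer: 6*√6034/7 ≈ 66.582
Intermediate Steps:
√(4432 + (-1930 + 1770)/(634 + W)) = √(4432 + (-1930 + 1770)/(634 - 774)) = √(4432 - 160/(-140)) = √(4432 - 160*(-1/140)) = √(4432 + 8/7) = √(31032/7) = 6*√6034/7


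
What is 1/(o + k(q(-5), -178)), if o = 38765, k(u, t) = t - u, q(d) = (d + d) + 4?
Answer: 1/38593 ≈ 2.5911e-5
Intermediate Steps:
q(d) = 4 + 2*d (q(d) = 2*d + 4 = 4 + 2*d)
1/(o + k(q(-5), -178)) = 1/(38765 + (-178 - (4 + 2*(-5)))) = 1/(38765 + (-178 - (4 - 10))) = 1/(38765 + (-178 - 1*(-6))) = 1/(38765 + (-178 + 6)) = 1/(38765 - 172) = 1/38593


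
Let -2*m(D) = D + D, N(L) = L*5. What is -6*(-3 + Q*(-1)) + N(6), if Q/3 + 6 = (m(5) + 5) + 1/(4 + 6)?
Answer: -291/5 ≈ -58.200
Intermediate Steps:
N(L) = 5*L
m(D) = -D (m(D) = -(D + D)/2 = -D)
Q = -177/10 (Q = -18 + 3*((-1*5 + 5) + 1/(4 + 6)) = -18 + 3*((-5 + 5) + 1/10) = -18 + 3*(0 + ⅒) = -18 + 3*(⅒) = -18 + 3/10 = -177/10 ≈ -17.700)
-6*(-3 + Q*(-1)) + N(6) = -6*(-3 - 177/10*(-1)) + 5*6 = -6*(-3 + 177/10) + 30 = -6*147/10 + 30 = -441/5 + 30 = -291/5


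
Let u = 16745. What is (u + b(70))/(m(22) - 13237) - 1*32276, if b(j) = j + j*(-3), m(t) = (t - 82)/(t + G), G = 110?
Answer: -4699955567/145612 ≈ -32277.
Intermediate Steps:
m(t) = (-82 + t)/(110 + t) (m(t) = (t - 82)/(t + 110) = (-82 + t)/(110 + t))
b(j) = -2*j (b(j) = j - 3*j = -2*j)
(u + b(70))/(m(22) - 13237) - 1*32276 = (16745 - 2*70)/((-82 + 22)/(110 + 22) - 13237) - 1*32276 = (16745 - 140)/(-60/132 - 13237) - 32276 = 16605/((1/132)*(-60) - 13237) - 32276 = 16605/(-5/11 - 13237) - 32276 = 16605/(-145612/11) - 32276 = 16605*(-11/145612) - 32276 = -182655/145612 - 32276 = -4699955567/145612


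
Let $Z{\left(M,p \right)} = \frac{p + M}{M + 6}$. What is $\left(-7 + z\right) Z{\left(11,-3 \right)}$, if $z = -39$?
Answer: $- \frac{368}{17} \approx -21.647$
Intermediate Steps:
$Z{\left(M,p \right)} = \frac{M + p}{6 + M}$
$\left(-7 + z\right) Z{\left(11,-3 \right)} = \left(-7 - 39\right) \frac{11 - 3}{6 + 11} = - 46 \cdot \frac{1}{17} \cdot 8 = \left(-46\right) \frac{8}{17} = - \frac{368}{17}$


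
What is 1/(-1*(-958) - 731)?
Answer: 1/227 ≈ 0.0044053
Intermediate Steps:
1/(-1*(-958) - 731) = 1/(958 - 731) = 1/227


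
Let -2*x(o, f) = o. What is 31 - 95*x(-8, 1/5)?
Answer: -349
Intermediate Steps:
x(o, f) = -o/2
31 - 95*x(-8, 1/5) = 31 - (-95)*(-8)/2 = 31 - 95*4 = 31 - 380 = -349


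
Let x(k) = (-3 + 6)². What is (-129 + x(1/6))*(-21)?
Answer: 2520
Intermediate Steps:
x(k) = 9 (x(k) = 3² = 9)
(-129 + x(1/6))*(-21) = (-129 + 9)*(-21) = -120*(-21) = 2520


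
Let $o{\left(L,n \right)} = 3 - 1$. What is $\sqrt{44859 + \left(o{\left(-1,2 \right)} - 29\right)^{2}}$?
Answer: $2 \sqrt{11397} \approx 213.51$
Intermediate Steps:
$o{\left(L,n \right)} = 2$ ($o{\left(L,n \right)} = 3 - 1 = 2$)
$\sqrt{44859 + \left(o{\left(-1,2 \right)} - 29\right)^{2}} = \sqrt{44859 + \left(2 - 29\right)^{2}} = \sqrt{44859 + \left(-27\right)^{2}} = \sqrt{44859 + 729} = \sqrt{45588} = 2 \sqrt{11397}$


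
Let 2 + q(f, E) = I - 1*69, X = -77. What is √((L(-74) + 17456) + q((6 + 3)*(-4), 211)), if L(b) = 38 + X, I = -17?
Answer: √17329 ≈ 131.64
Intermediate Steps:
q(f, E) = -88 (q(f, E) = -2 + (-17 - 1*69) = -2 + (-17 - 69) = -2 - 86 = -88)
L(b) = -39 (L(b) = 38 - 77 = -39)
√((L(-74) + 17456) + q((6 + 3)*(-4), 211)) = √((-39 + 17456) - 88) = √(17417 - 88) = √17329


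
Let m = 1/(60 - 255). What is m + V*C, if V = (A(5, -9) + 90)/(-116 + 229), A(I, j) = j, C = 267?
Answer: 4217152/22035 ≈ 191.38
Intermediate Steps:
m = -1/195 (m = 1/(-195) = -1/195 ≈ -0.0051282)
V = 81/113 (V = (-9 + 90)/(-116 + 229) = 81/113 ≈ 0.71681)
m + V*C = -1/195 + (81/113)*267 = -1/195 + 21627/113 = 4217152/22035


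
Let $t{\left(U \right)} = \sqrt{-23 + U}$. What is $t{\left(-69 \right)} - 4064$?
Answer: $-4064 + 2 i \sqrt{23} \approx -4064.0 + 9.5917 i$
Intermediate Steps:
$t{\left(-69 \right)} - 4064 = \sqrt{-23 - 69} - 4064 = \sqrt{-92} - 4064 = 2 i \sqrt{23} - 4064 = -4064 + 2 i \sqrt{23}$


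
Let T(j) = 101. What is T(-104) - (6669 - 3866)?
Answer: -2702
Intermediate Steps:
T(-104) - (6669 - 3866) = 101 - (6669 - 3866) = 101 - 1*2803 = 101 - 2803 = -2702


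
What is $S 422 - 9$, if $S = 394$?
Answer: $166259$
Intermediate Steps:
$S 422 - 9 = 394 \cdot 422 - 9 = 166268 - 9 = 166259$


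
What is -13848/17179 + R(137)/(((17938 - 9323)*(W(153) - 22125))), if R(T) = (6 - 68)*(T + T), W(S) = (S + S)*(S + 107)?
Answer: -6852317203052/8500212576975 ≈ -0.80614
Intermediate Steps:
W(S) = 2*S*(107 + S) (W(S) = (2*S)*(107 + S) = 2*S*(107 + S))
R(T) = -124*T
-13848/17179 + R(137)/(((17938 - 9323)*(W(153) - 22125))) = -13848/17179 + (-124*137)/(((17938 - 9323)*(2*153*(107 + 153) - 22125))) = -13848*1/17179 - 16988*1/(8615*(2*153*260 - 22125)) = -13848/17179 - 16988*1/(8615*(79560 - 22125)) = -13848/17179 - 16988/(8615*57435) = -13848/17179 - 16988/494802525 = -6852317203052/8500212576975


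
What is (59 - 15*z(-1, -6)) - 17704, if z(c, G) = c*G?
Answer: -17735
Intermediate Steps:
z(c, G) = G*c
(59 - 15*z(-1, -6)) - 17704 = (59 - (-90)*(-1)) - 17704 = (59 - 15*6) - 17704 = (59 - 90) - 17704 = -31 - 17704 = -17735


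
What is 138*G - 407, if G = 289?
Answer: 39475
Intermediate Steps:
138*G - 407 = 138*289 - 407 = 39882 - 407 = 39475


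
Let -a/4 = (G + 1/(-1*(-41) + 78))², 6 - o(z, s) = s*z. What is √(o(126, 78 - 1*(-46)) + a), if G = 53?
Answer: I*√380329954/119 ≈ 163.88*I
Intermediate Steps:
o(z, s) = 6 - s*z
a = -159163456/14161 (a = -4*(53 + 1/(-1*(-41) + 78))² = -4*(53 + 1/(41 + 78))² = -4*(53 + 1/119)² = -4*(6308/119)² = -4*39790864/14161 = -159163456/14161 ≈ -11240.)
√(o(126, 78 - 1*(-46)) + a) = √((6 - 1*(78 - 1*(-46))*126) - 159163456/14161) = √((6 - 1*(78 + 46)*126) - 159163456/14161) = √((6 - 1*124*126) - 159163456/14161) = √((6 - 15624) - 159163456/14161) = √(-15618 - 159163456/14161) = √(-380329954/14161) = I*√380329954/119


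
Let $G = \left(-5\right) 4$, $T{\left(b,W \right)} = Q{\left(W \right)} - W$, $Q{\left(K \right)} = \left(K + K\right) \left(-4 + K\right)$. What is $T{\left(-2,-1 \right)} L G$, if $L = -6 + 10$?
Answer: $-880$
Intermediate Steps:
$Q{\left(K \right)} = 2 K \left(-4 + K\right)$
$T{\left(b,W \right)} = - W + 2 W \left(-4 + W\right)$ ($T{\left(b,W \right)} = 2 W \left(-4 + W\right) - W = - W + 2 W \left(-4 + W\right)$)
$G = -20$
$L = 4$
$T{\left(-2,-1 \right)} L G = - (-9 + 2 \left(-1\right)) 4 \left(-20\right) = - (-9 - 2) 4 \left(-20\right) = \left(-1\right) \left(-11\right) 4 \left(-20\right) = 11 \cdot 4 \left(-20\right) = 44 \left(-20\right) = -880$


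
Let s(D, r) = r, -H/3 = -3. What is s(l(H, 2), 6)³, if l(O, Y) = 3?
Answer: 216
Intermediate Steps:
H = 9 (H = -3*(-3) = 9)
s(l(H, 2), 6)³ = 6³ = 216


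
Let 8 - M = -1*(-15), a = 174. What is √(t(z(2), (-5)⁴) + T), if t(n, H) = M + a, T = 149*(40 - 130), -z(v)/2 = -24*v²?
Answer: I*√13243 ≈ 115.08*I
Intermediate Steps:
z(v) = 48*v² (z(v) = -(-48)*v² = 48*v²)
T = -13410 (T = 149*(-90) = -13410)
M = -7 (M = 8 - (-1)*(-15) = 8 - 1*15 = 8 - 15 = -7)
t(n, H) = 167 (t(n, H) = -7 + 174 = 167)
√(t(z(2), (-5)⁴) + T) = √(167 - 13410) = √(-13243) = I*√13243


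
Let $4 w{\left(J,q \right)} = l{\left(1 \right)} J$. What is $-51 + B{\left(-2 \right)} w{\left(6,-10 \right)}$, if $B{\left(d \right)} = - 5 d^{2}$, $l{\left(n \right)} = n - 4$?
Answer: $39$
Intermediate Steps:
$l{\left(n \right)} = -4 + n$ ($l{\left(n \right)} = n - 4 = -4 + n$)
$w{\left(J,q \right)} = - \frac{3 J}{4}$ ($w{\left(J,q \right)} = \frac{\left(-4 + 1\right) J}{4} = \frac{\left(-3\right) J}{4} = - \frac{3 J}{4}$)
$-51 + B{\left(-2 \right)} w{\left(6,-10 \right)} = -51 + - 5 \left(-2\right)^{2} \left(\left(- \frac{3}{4}\right) 6\right) = -51 + \left(-5\right) 4 \left(- \frac{9}{2}\right) = -51 - -90 = -51 + 90 = 39$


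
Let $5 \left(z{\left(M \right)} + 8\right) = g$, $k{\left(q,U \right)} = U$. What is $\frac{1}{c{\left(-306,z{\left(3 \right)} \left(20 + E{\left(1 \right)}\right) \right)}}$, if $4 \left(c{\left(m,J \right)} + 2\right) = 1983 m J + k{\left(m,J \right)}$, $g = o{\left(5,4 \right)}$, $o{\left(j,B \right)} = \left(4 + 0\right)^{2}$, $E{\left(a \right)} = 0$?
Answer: $\frac{1}{14563126} \approx 6.8667 \cdot 10^{-8}$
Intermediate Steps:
$o{\left(j,B \right)} = 16$ ($o{\left(j,B \right)} = 4^{2} = 16$)
$g = 16$
$z{\left(M \right)} = - \frac{24}{5}$ ($z{\left(M \right)} = -8 + \frac{1}{5} \cdot 16 = -8 + \frac{16}{5} = - \frac{24}{5}$)
$c{\left(m,J \right)} = -2 + \frac{J}{4} + \frac{1983 J m}{4}$ ($c{\left(m,J \right)} = -2 + \frac{1983 m J + J}{4} = -2 + \frac{1983 J m + J}{4} = -2 + \frac{J + 1983 J m}{4} = -2 + \left(\frac{J}{4} + \frac{1983 J m}{4}\right) = -2 + \frac{J}{4} + \frac{1983 J m}{4}$)
$\frac{1}{c{\left(-306,z{\left(3 \right)} \left(20 + E{\left(1 \right)}\right) \right)}} = \frac{1}{-2 + \frac{\left(- \frac{24}{5}\right) \left(20 + 0\right)}{4} + \frac{1983}{4} \left(- \frac{24 \left(20 + 0\right)}{5}\right) \left(-306\right)} = \frac{1}{-2 + \frac{\left(- \frac{24}{5}\right) 20}{4} + \frac{1983}{4} \left(\left(- \frac{24}{5}\right) 20\right) \left(-306\right)} = \frac{1}{-2 + \frac{1}{4} \left(-96\right) + \frac{1983}{4} \left(-96\right) \left(-306\right)} = \frac{1}{-2 - 24 + 14563152} = \frac{1}{14563126}$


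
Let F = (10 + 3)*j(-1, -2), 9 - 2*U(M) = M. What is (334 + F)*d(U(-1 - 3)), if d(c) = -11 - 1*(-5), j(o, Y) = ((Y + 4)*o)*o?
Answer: -2160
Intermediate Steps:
j(o, Y) = o**2*(4 + Y) (j(o, Y) = ((4 + Y)*o)*o = (o*(4 + Y))*o = o**2*(4 + Y))
U(M) = 9/2 - M/2
F = 26 (F = (10 + 3)*((-1)**2*(4 - 2)) = 13*(1*2) = 13*2 = 26)
d(c) = -6 (d(c) = -11 + 5 = -6)
(334 + F)*d(U(-1 - 3)) = (334 + 26)*(-6) = 360*(-6) = -2160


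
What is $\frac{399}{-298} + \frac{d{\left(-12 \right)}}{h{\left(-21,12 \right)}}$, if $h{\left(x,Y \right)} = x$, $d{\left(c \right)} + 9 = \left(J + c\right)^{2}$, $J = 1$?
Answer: $- \frac{5965}{894} \approx -6.6723$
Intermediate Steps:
$d{\left(c \right)} = -9 + \left(1 + c\right)^{2}$
$\frac{399}{-298} + \frac{d{\left(-12 \right)}}{h{\left(-21,12 \right)}} = \frac{399}{-298} + \frac{-9 + \left(1 - 12\right)^{2}}{-21} = 399 \left(- \frac{1}{298}\right) + \left(-9 + \left(-11\right)^{2}\right) \left(- \frac{1}{21}\right) = - \frac{399}{298} + \left(-9 + 121\right) \left(- \frac{1}{21}\right) = - \frac{399}{298} + 112 \left(- \frac{1}{21}\right) = - \frac{399}{298} - \frac{16}{3} = - \frac{5965}{894}$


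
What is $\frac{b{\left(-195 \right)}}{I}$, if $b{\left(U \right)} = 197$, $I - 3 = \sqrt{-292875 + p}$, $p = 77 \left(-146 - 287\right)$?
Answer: $\frac{591}{326225} - \frac{4334 i \sqrt{674}}{326225} \approx 0.0018116 - 0.34491 i$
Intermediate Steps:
$p = -33341$ ($p = 77 \left(-433\right) = -33341$)
$I = 3 + 22 i \sqrt{674}$ ($I = 3 + \sqrt{-292875 - 33341} = 3 + \sqrt{-326216} = 3 + 22 i \sqrt{674} \approx 3.0 + 571.15 i$)
$\frac{b{\left(-195 \right)}}{I} = \frac{197}{3 + 22 i \sqrt{674}}$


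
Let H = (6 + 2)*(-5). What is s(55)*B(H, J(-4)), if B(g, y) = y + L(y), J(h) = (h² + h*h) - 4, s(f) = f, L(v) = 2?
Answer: 1650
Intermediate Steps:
H = -40 (H = 8*(-5) = -40)
J(h) = -4 + 2*h² (J(h) = (h² + h²) - 4 = 2*h² - 4 = -4 + 2*h²)
B(g, y) = 2 + y (B(g, y) = y + 2 = 2 + y)
s(55)*B(H, J(-4)) = 55*(2 + (-4 + 2*(-4)²)) = 55*(2 + (-4 + 2*16)) = 55*(2 + (-4 + 32)) = 55*(2 + 28) = 55*30 = 1650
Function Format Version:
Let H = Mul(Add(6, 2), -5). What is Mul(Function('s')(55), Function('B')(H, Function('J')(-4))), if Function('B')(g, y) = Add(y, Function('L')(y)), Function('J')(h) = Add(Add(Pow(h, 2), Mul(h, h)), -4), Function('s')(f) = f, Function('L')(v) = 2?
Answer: 1650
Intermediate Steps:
H = -40 (H = Mul(8, -5) = -40)
Function('J')(h) = Add(-4, Mul(2, Pow(h, 2))) (Function('J')(h) = Add(Add(Pow(h, 2), Pow(h, 2)), -4) = Add(Mul(2, Pow(h, 2)), -4) = Add(-4, Mul(2, Pow(h, 2))))
Function('B')(g, y) = Add(2, y) (Function('B')(g, y) = Add(y, 2) = Add(2, y))
Mul(Function('s')(55), Function('B')(H, Function('J')(-4))) = Mul(55, Add(2, Add(-4, Mul(2, Pow(-4, 2))))) = Mul(55, Add(2, Add(-4, Mul(2, 16)))) = Mul(55, Add(2, Add(-4, 32))) = Mul(55, Add(2, 28)) = Mul(55, 30) = 1650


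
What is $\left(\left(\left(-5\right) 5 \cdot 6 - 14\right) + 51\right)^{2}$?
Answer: $12769$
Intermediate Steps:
$\left(\left(\left(-5\right) 5 \cdot 6 - 14\right) + 51\right)^{2} = \left(\left(\left(-25\right) 6 - 14\right) + 51\right)^{2} = \left(\left(-150 - 14\right) + 51\right)^{2} = \left(-164 + 51\right)^{2} = \left(-113\right)^{2} = 12769$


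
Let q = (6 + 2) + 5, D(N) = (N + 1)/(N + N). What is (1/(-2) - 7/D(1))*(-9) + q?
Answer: 161/2 ≈ 80.500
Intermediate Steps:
D(N) = (1 + N)/(2*N) (D(N) = (1 + N)/((2*N)) = (1 + N)*(1/(2*N)) = (1 + N)/(2*N))
q = 13 (q = 8 + 5 = 13)
(1/(-2) - 7/D(1))*(-9) + q = (1/(-2) - 7*2/(1 + 1))*(-9) + 13 = (1*(-1/2) - 7/1)*(-9) + 13 = (-1/2 - 7/1)*(-9) + 13 = (-1/2 - 7*1)*(-9) + 13 = (-1/2 - 7)*(-9) + 13 = -15/2*(-9) + 13 = 135/2 + 13 = 161/2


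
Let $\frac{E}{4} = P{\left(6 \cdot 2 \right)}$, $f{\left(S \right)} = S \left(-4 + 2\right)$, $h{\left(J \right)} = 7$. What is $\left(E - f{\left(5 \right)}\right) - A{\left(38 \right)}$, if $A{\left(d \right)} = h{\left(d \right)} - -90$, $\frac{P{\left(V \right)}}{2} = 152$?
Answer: $1129$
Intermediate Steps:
$P{\left(V \right)} = 304$ ($P{\left(V \right)} = 2 \cdot 152 = 304$)
$f{\left(S \right)} = - 2 S$ ($f{\left(S \right)} = S \left(-2\right) = - 2 S$)
$E = 1216$ ($E = 4 \cdot 304 = 1216$)
$A{\left(d \right)} = 97$ ($A{\left(d \right)} = 7 - -90 = 7 + 90 = 97$)
$\left(E - f{\left(5 \right)}\right) - A{\left(38 \right)} = \left(1216 - \left(-2\right) 5\right) - 97 = \left(1216 - -10\right) - 97 = \left(1216 + 10\right) - 97 = 1226 - 97 = 1129$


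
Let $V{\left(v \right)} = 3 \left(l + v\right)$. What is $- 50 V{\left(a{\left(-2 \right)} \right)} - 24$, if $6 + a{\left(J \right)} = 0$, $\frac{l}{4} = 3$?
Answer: $-924$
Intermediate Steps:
$l = 12$ ($l = 4 \cdot 3 = 12$)
$a{\left(J \right)} = -6$ ($a{\left(J \right)} = -6 + 0 = -6$)
$V{\left(v \right)} = 36 + 3 v$ ($V{\left(v \right)} = 3 \left(12 + v\right) = 36 + 3 v$)
$- 50 V{\left(a{\left(-2 \right)} \right)} - 24 = - 50 \left(36 + 3 \left(-6\right)\right) - 24 = - 50 \left(36 - 18\right) - 24 = \left(-50\right) 18 - 24 = -900 - 24 = -924$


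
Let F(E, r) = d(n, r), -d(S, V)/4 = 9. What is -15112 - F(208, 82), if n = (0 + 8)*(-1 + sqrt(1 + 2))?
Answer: -15076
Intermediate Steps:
n = -8 + 8*sqrt(3) (n = 8*(-1 + sqrt(3)) = -8 + 8*sqrt(3) ≈ 5.8564)
d(S, V) = -36 (d(S, V) = -4*9 = -36)
F(E, r) = -36
-15112 - F(208, 82) = -15112 - 1*(-36) = -15112 + 36 = -15076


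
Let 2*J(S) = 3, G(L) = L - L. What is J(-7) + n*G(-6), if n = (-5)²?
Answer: 3/2 ≈ 1.5000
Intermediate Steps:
G(L) = 0
J(S) = 3/2 (J(S) = (½)*3 = 3/2)
n = 25
J(-7) + n*G(-6) = 3/2 + 25*0 = 3/2 + 0 = 3/2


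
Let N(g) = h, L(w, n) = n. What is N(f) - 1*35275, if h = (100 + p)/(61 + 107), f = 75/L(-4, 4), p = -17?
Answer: -5926117/168 ≈ -35275.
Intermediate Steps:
f = 75/4 ≈ 18.750
h = 83/168 (h = (100 - 17)/(61 + 107) = 83/168 ≈ 0.49405)
N(g) = 83/168
N(f) - 1*35275 = 83/168 - 1*35275 = 83/168 - 35275 = -5926117/168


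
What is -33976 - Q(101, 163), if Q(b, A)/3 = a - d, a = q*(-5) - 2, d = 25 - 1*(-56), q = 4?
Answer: -33667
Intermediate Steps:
d = 81 (d = 25 + 56 = 81)
a = -22 (a = 4*(-5) - 2 = -20 - 2 = -22)
Q(b, A) = -309 (Q(b, A) = 3*(-22 - 1*81) = 3*(-22 - 81) = 3*(-103) = -309)
-33976 - Q(101, 163) = -33976 - 1*(-309) = -33976 + 309 = -33667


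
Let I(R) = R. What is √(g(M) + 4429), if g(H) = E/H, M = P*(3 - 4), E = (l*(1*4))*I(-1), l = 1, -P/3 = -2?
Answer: √39867/3 ≈ 66.556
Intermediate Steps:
P = 6 (P = -3*(-2) = 6)
E = -4 (E = (1*(1*4))*(-1) = (1*4)*(-1) = 4*(-1) = -4)
M = -6 (M = 6*(3 - 4) = 6*(-1) = -6)
g(H) = -4/H
√(g(M) + 4429) = √(-4/(-6) + 4429) = √(-4*(-⅙) + 4429) = √(⅔ + 4429) = √(13289/3) = √39867/3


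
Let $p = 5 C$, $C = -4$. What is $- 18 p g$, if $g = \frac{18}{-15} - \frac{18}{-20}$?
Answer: $-108$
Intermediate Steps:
$g = - \frac{3}{10}$ ($g = 18 \left(- \frac{1}{15}\right) - - \frac{9}{10} = - \frac{6}{5} + \frac{9}{10} = - \frac{3}{10} \approx -0.3$)
$p = -20$ ($p = 5 \left(-4\right) = -20$)
$- 18 p g = \left(-18\right) \left(-20\right) \left(- \frac{3}{10}\right) = 360 \left(- \frac{3}{10}\right) = -108$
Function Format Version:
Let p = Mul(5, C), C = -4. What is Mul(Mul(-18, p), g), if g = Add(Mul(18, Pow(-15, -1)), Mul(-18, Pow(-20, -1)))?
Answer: -108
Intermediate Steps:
g = Rational(-3, 10) (g = Add(Mul(18, Rational(-1, 15)), Mul(-18, Rational(-1, 20))) = Add(Rational(-6, 5), Rational(9, 10)) = Rational(-3, 10) ≈ -0.30000)
p = -20 (p = Mul(5, -4) = -20)
Mul(Mul(-18, p), g) = Mul(Mul(-18, -20), Rational(-3, 10)) = Mul(360, Rational(-3, 10)) = -108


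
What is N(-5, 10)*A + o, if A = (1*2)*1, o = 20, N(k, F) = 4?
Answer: 28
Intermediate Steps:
A = 2 (A = 2*1 = 2)
N(-5, 10)*A + o = 4*2 + 20 = 8 + 20 = 28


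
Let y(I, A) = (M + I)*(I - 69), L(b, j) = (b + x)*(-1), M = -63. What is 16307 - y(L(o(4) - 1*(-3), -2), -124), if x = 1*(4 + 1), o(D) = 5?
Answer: 10075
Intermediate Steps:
x = 5 (x = 1*5 = 5)
L(b, j) = -5 - b (L(b, j) = (b + 5)*(-1) = (5 + b)*(-1) = -5 - b)
y(I, A) = (-69 + I)*(-63 + I) (y(I, A) = (-63 + I)*(I - 69) = (-63 + I)*(-69 + I) = (-69 + I)*(-63 + I))
16307 - y(L(o(4) - 1*(-3), -2), -124) = 16307 - (4347 + (-5 - (5 - 1*(-3)))**2 - 132*(-5 - (5 - 1*(-3)))) = 16307 - (4347 + (-5 - (5 + 3))**2 - 132*(-5 - (5 + 3))) = 16307 - (4347 + (-5 - 1*8)**2 - 132*(-5 - 1*8)) = 16307 - (4347 + (-5 - 8)**2 - 132*(-5 - 8)) = 16307 - (4347 + (-13)**2 - 132*(-13)) = 16307 - (4347 + 169 + 1716) = 16307 - 1*6232 = 16307 - 6232 = 10075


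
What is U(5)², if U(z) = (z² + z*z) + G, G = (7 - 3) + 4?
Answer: 3364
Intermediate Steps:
G = 8 (G = 4 + 4 = 8)
U(z) = 8 + 2*z² (U(z) = (z² + z*z) + 8 = (z² + z²) + 8 = 2*z² + 8 = 8 + 2*z²)
U(5)² = (8 + 2*5²)² = (8 + 2*25)² = (8 + 50)² = 58² = 3364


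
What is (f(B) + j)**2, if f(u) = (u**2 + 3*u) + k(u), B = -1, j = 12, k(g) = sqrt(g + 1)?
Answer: 100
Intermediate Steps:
k(g) = sqrt(1 + g)
f(u) = u**2 + sqrt(1 + u) + 3*u (f(u) = (u**2 + 3*u) + sqrt(1 + u) = u**2 + sqrt(1 + u) + 3*u)
(f(B) + j)**2 = (((-1)**2 + sqrt(1 - 1) + 3*(-1)) + 12)**2 = ((1 + sqrt(0) - 3) + 12)**2 = ((1 + 0 - 3) + 12)**2 = (-2 + 12)**2 = 10**2 = 100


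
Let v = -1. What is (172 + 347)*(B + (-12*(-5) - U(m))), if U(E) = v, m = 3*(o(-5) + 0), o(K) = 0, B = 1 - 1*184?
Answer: -63318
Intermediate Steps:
B = -183 (B = 1 - 184 = -183)
m = 0 (m = 3*(0 + 0) = 3*0 = 0)
U(E) = -1
(172 + 347)*(B + (-12*(-5) - U(m))) = (172 + 347)*(-183 + (-12*(-5) - 1*(-1))) = 519*(-183 + (60 + 1)) = 519*(-183 + 61) = 519*(-122) = -63318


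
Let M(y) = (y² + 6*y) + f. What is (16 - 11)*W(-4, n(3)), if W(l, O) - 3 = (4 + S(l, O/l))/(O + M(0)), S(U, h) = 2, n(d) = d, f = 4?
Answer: 135/7 ≈ 19.286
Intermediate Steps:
M(y) = 4 + y² + 6*y (M(y) = (y² + 6*y) + 4 = 4 + y² + 6*y)
W(l, O) = 3 + 6/(4 + O) (W(l, O) = 3 + (4 + 2)/(O + (4 + 0² + 6*0)) = 3 + 6/(O + (4 + 0 + 0)) = 3 + 6/(O + 4) = 3 + 6/(4 + O))
(16 - 11)*W(-4, n(3)) = (16 - 11)*(3*(6 + 3)/(4 + 3)) = 5*(3*9/7) = 5*(3*(⅐)*9) = 5*(27/7) = 135/7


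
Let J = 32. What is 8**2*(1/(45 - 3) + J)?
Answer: 43040/21 ≈ 2049.5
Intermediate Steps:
8**2*(1/(45 - 3) + J) = 8**2*(1/(45 - 3) + 32) = 64*(1/42 + 32) = 64*(1345/42) = 43040/21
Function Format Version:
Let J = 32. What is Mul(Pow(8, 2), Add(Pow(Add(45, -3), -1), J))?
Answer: Rational(43040, 21) ≈ 2049.5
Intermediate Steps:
Mul(Pow(8, 2), Add(Pow(Add(45, -3), -1), J)) = Mul(Pow(8, 2), Add(Pow(Add(45, -3), -1), 32)) = Mul(64, Add(Pow(42, -1), 32)) = Mul(64, Add(Rational(1, 42), 32)) = Mul(64, Rational(1345, 42)) = Rational(43040, 21)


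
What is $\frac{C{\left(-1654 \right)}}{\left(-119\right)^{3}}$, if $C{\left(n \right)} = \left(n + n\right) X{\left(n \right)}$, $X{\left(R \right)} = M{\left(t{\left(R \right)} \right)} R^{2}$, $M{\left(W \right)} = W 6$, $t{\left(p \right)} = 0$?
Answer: $0$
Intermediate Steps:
$M{\left(W \right)} = 6 W$
$X{\left(R \right)} = 0$ ($X{\left(R \right)} = 6 \cdot 0 R^{2} = 0 R^{2} = 0$)
$C{\left(n \right)} = 0$ ($C{\left(n \right)} = \left(n + n\right) 0 = 2 n 0 = 0$)
$\frac{C{\left(-1654 \right)}}{\left(-119\right)^{3}} = \frac{0}{\left(-119\right)^{3}} = \frac{0}{-1685159} = 0 \left(- \frac{1}{1685159}\right) = 0$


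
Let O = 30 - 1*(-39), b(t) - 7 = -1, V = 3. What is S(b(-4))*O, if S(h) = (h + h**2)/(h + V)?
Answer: 322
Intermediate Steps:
b(t) = 6 (b(t) = 7 - 1 = 6)
O = 69 (O = 30 + 39 = 69)
S(h) = (h + h**2)/(3 + h) (S(h) = (h + h**2)/(h + 3) = (h + h**2)/(3 + h))
S(b(-4))*O = (6*(1 + 6)/(3 + 6))*69 = (6*7/9)*69 = (6*(1/9)*7)*69 = (14/3)*69 = 322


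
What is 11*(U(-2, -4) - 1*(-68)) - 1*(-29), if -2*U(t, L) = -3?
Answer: 1587/2 ≈ 793.50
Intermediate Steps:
U(t, L) = 3/2 (U(t, L) = -½*(-3) = 3/2)
11*(U(-2, -4) - 1*(-68)) - 1*(-29) = 11*(3/2 - 1*(-68)) - 1*(-29) = 11*(3/2 + 68) + 29 = 11*(139/2) + 29 = 1529/2 + 29 = 1587/2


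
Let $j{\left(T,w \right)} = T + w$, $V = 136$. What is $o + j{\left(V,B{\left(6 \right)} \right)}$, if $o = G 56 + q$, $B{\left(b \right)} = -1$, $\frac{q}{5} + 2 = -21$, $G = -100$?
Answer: $-5580$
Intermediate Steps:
$q = -115$ ($q = -10 + 5 \left(-21\right) = -10 - 105 = -115$)
$o = -5715$ ($o = \left(-100\right) 56 - 115 = -5600 - 115 = -5715$)
$o + j{\left(V,B{\left(6 \right)} \right)} = -5715 + \left(136 - 1\right) = -5715 + 135 = -5580$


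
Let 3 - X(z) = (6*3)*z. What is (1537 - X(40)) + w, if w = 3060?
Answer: 5314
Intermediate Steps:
X(z) = 3 - 18*z (X(z) = 3 - 6*3*z = 3 - 18*z)
(1537 - X(40)) + w = (1537 - (3 - 18*40)) + 3060 = (1537 - (3 - 720)) + 3060 = (1537 - 1*(-717)) + 3060 = (1537 + 717) + 3060 = 2254 + 3060 = 5314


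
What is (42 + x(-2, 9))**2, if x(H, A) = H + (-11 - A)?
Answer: 400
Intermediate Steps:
x(H, A) = -11 + H - A
(42 + x(-2, 9))**2 = (42 + (-11 - 2 - 1*9))**2 = (42 + (-11 - 2 - 9))**2 = (42 - 22)**2 = 20**2 = 400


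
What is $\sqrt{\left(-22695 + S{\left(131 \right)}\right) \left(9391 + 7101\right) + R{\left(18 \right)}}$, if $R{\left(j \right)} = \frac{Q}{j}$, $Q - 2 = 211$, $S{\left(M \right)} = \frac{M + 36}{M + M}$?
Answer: $\frac{i \sqrt{231225854958942}}{786} \approx 19346.0 i$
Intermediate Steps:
$S{\left(M \right)} = \frac{36 + M}{2 M}$
$Q = 213$ ($Q = 2 + 211 = 213$)
$R{\left(j \right)} = \frac{213}{j}$
$\sqrt{\left(-22695 + S{\left(131 \right)}\right) \left(9391 + 7101\right) + R{\left(18 \right)}} = \sqrt{\left(-22695 + \frac{36 + 131}{2 \cdot 131}\right) \left(9391 + 7101\right) + \frac{213}{18}} = \sqrt{\left(-22695 + \frac{1}{2} \cdot \frac{1}{131} \cdot 167\right) 16492 + 213 \cdot \frac{1}{18}} = \sqrt{\left(-22695 + \frac{167}{262}\right) 16492 + \frac{71}{6}} = \sqrt{\left(- \frac{5945923}{262}\right) 16492 + \frac{71}{6}} = \sqrt{- \frac{49030081058}{131} + \frac{71}{6}} = \sqrt{- \frac{294180477047}{786}} = \frac{i \sqrt{231225854958942}}{786}$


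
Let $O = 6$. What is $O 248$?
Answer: $1488$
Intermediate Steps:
$O 248 = 6 \cdot 248 = 1488$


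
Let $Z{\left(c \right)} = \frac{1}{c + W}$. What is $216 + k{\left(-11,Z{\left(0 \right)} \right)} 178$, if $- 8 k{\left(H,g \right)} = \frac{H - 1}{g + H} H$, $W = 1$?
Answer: $\frac{5097}{10} \approx 509.7$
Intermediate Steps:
$Z{\left(c \right)} = \frac{1}{1 + c}$ ($Z{\left(c \right)} = \frac{1}{c + 1} = \frac{1}{1 + c}$)
$k{\left(H,g \right)} = - \frac{H \left(-1 + H\right)}{8 \left(H + g\right)}$ ($k{\left(H,g \right)} = - \frac{\frac{H - 1}{g + H} H}{8} = - \frac{\frac{-1 + H}{H + g} H}{8} = - \frac{H \frac{1}{H + g} \left(-1 + H\right)}{8} = - \frac{H \left(-1 + H\right)}{8 \left(H + g\right)}$)
$216 + k{\left(-11,Z{\left(0 \right)} \right)} 178 = 216 + \frac{1}{8} \left(-11\right) \frac{1}{-11 + \frac{1}{1 + 0}} \left(1 - -11\right) 178 = 216 + \frac{1}{8} \left(-11\right) \frac{1}{-11 + 1^{-1}} \left(1 + 11\right) 178 = 216 + \frac{1}{8} \left(-11\right) \frac{1}{-11 + 1} \cdot 12 \cdot 178 = 216 + \frac{1}{8} \left(-11\right) \frac{1}{-10} \cdot 12 \cdot 178 = 216 + \frac{1}{8} \left(-11\right) \left(- \frac{1}{10}\right) 12 \cdot 178 = 216 + \frac{33}{20} \cdot 178 = 216 + \frac{2937}{10} = \frac{5097}{10}$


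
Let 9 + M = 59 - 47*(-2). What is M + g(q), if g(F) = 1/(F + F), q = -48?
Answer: 13823/96 ≈ 143.99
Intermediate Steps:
M = 144 (M = -9 + (59 - 47*(-2)) = -9 + (59 + 94) = -9 + 153 = 144)
g(F) = 1/(2*F)
M + g(q) = 144 + (½)/(-48) = 144 + (½)*(-1/48) = 144 - 1/96 = 13823/96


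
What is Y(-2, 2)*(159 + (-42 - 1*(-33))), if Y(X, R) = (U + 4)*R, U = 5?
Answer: 2700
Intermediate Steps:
Y(X, R) = 9*R (Y(X, R) = (5 + 4)*R = 9*R)
Y(-2, 2)*(159 + (-42 - 1*(-33))) = (9*2)*(159 + (-42 - 1*(-33))) = 18*(159 + (-42 + 33)) = 18*(159 - 9) = 18*150 = 2700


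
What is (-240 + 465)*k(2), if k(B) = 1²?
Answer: 225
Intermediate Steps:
k(B) = 1
(-240 + 465)*k(2) = (-240 + 465)*1 = 225*1 = 225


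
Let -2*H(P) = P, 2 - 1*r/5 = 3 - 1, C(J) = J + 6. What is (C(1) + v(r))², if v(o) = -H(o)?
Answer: 49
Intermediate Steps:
C(J) = 6 + J
r = 0 (r = 10 - 5*(3 - 1) = 10 - 5*2 = 10 - 10 = 0)
H(P) = -P/2
v(o) = o/2 (v(o) = -(-1)*o/2 = o/2)
(C(1) + v(r))² = ((6 + 1) + (½)*0)² = (7 + 0)² = 7² = 49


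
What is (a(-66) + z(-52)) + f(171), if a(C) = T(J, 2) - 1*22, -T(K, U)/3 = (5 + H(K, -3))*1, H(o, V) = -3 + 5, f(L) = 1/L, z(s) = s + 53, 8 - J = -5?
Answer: -7181/171 ≈ -41.994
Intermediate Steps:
J = 13 (J = 8 - 1*(-5) = 8 + 5 = 13)
z(s) = 53 + s
H(o, V) = 2
T(K, U) = -21 (T(K, U) = -3*(5 + 2) = -21)
a(C) = -43 (a(C) = -21 - 1*22 = -21 - 22 = -43)
(a(-66) + z(-52)) + f(171) = (-43 + (53 - 52)) + 1/171 = (-43 + 1) + 1/171 = -42 + 1/171 = -7181/171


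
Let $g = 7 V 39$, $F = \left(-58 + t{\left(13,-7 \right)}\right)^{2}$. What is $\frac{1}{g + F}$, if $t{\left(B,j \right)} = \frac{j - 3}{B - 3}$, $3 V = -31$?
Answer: $\frac{1}{660} \approx 0.0015152$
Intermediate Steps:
$V = - \frac{31}{3}$ ($V = \frac{1}{3} \left(-31\right) = - \frac{31}{3} \approx -10.333$)
$t{\left(B,j \right)} = \frac{-3 + j}{-3 + B}$
$F = 3481$ ($F = \left(-58 + \frac{-3 - 7}{-3 + 13}\right)^{2} = \left(-58 + \frac{1}{10} \left(-10\right)\right)^{2} = \left(-58 - 1\right)^{2} = \left(-59\right)^{2} = 3481$)
$g = -2821$ ($g = 7 \left(- \frac{31}{3}\right) 39 = \left(- \frac{217}{3}\right) 39 = -2821$)
$\frac{1}{g + F} = \frac{1}{-2821 + 3481} = \frac{1}{660}$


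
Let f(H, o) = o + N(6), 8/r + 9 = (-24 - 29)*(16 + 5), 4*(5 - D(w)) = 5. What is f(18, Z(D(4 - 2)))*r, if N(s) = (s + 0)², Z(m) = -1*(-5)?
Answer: -164/561 ≈ -0.29234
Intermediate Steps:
D(w) = 15/4 (D(w) = 5 - ¼*5 = 5 - 5/4 = 15/4)
Z(m) = 5
r = -4/561 (r = 8/(-9 + (-24 - 29)*(16 + 5)) = 8/(-9 - 53*21) = 8/(-9 - 1113) = 8/(-1122) = 8*(-1/1122) = -4/561 ≈ -0.0071301)
N(s) = s²
f(H, o) = 36 + o (f(H, o) = o + 6² = o + 36 = 36 + o)
f(18, Z(D(4 - 2)))*r = (36 + 5)*(-4/561) = 41*(-4/561) = -164/561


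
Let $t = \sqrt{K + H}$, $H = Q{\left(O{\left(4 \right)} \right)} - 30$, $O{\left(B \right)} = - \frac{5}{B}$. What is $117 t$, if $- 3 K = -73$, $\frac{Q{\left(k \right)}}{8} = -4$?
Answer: $39 i \sqrt{339} \approx 718.07 i$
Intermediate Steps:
$Q{\left(k \right)} = -32$ ($Q{\left(k \right)} = 8 \left(-4\right) = -32$)
$K = \frac{73}{3}$ ($K = \left(- \frac{1}{3}\right) \left(-73\right) = \frac{73}{3} \approx 24.333$)
$H = -62$ ($H = -32 - 30 = -62$)
$t = \frac{i \sqrt{339}}{3}$ ($t = \sqrt{\frac{73}{3} - 62} = \sqrt{- \frac{113}{3}} = \frac{i \sqrt{339}}{3} \approx 6.1373 i$)
$117 t = 117 \frac{i \sqrt{339}}{3} = 39 i \sqrt{339}$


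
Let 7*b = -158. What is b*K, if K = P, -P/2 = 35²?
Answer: 55300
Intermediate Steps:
b = -158/7 (b = (⅐)*(-158) = -158/7 ≈ -22.571)
P = -2450 (P = -2*35² = -2*1225 = -2450)
K = -2450
b*K = -158/7*(-2450) = 55300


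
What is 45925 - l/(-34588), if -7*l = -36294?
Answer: 5559606797/121058 ≈ 45925.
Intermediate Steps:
l = 36294/7 (l = -⅐*(-36294) = 36294/7 ≈ 5184.9)
45925 - l/(-34588) = 45925 - 36294/(7*(-34588)) = 45925 - 36294*(-1)/(7*34588) = 45925 - 1*(-18147/121058) = 45925 + 18147/121058 = 5559606797/121058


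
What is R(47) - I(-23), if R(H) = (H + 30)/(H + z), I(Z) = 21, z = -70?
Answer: -560/23 ≈ -24.348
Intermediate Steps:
R(H) = (30 + H)/(-70 + H) (R(H) = (H + 30)/(H - 70) = (30 + H)/(-70 + H))
R(47) - I(-23) = (30 + 47)/(-70 + 47) - 1*21 = 77/(-23) - 21 = -1/23*77 - 21 = -77/23 - 21 = -560/23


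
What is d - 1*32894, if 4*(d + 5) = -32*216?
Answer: -34627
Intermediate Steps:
d = -1733 (d = -5 + (-32*216)/4 = -5 + (1/4)*(-6912) = -5 - 1728 = -1733)
d - 1*32894 = -1733 - 1*32894 = -1733 - 32894 = -34627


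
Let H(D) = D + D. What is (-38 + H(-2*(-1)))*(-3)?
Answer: 102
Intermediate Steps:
H(D) = 2*D
(-38 + H(-2*(-1)))*(-3) = (-38 + 2*(-2*(-1)))*(-3) = (-38 + 2*2)*(-3) = (-38 + 4)*(-3) = -34*(-3) = 102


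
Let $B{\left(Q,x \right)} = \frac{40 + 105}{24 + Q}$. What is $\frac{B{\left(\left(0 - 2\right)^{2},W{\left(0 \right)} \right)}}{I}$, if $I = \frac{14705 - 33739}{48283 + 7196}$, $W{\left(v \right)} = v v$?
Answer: $- \frac{8044455}{532952} \approx -15.094$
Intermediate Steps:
$W{\left(v \right)} = v^{2}$
$I = - \frac{19034}{55479} \approx -0.34308$
$B{\left(Q,x \right)} = \frac{145}{24 + Q}$
$\frac{B{\left(\left(0 - 2\right)^{2},W{\left(0 \right)} \right)}}{I} = \frac{145 \frac{1}{24 + \left(0 - 2\right)^{2}}}{- \frac{19034}{55479}} = \frac{145}{24 + \left(-2\right)^{2}} \left(- \frac{55479}{19034}\right) = \frac{145}{24 + 4} \left(- \frac{55479}{19034}\right) = \frac{145}{28} \left(- \frac{55479}{19034}\right) = - \frac{8044455}{532952}$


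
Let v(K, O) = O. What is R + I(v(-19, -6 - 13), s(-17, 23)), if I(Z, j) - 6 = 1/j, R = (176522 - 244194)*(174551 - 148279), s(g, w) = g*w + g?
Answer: -725374541425/408 ≈ -1.7779e+9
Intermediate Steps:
s(g, w) = g + g*w
R = -1777878784 (R = -67672*26272 = -1777878784)
I(Z, j) = 6 + 1/j
R + I(v(-19, -6 - 13), s(-17, 23)) = -1777878784 + (6 + 1/(-17*(1 + 23))) = -1777878784 + (6 + 1/(-17*24)) = -1777878784 + (6 + 1/(-408)) = -1777878784 + (6 - 1/408) = -1777878784 + 2447/408 = -725374541425/408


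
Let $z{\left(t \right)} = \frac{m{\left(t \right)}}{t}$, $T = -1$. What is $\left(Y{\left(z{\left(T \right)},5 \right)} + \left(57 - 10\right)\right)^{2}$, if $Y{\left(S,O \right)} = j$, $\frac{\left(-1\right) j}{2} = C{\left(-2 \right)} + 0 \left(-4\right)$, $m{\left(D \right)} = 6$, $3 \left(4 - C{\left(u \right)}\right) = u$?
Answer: $\frac{12769}{9} \approx 1418.8$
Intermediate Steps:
$C{\left(u \right)} = 4 - \frac{u}{3}$
$j = - \frac{28}{3}$ ($j = - 2 \left(\left(4 - - \frac{2}{3}\right) + 0 \left(-4\right)\right) = - 2 \left(\left(4 + \frac{2}{3}\right) + 0\right) = - 2 \left(\frac{14}{3} + 0\right) = \left(-2\right) \frac{14}{3} = - \frac{28}{3} \approx -9.3333$)
$z{\left(t \right)} = \frac{6}{t}$
$Y{\left(S,O \right)} = - \frac{28}{3}$
$\left(Y{\left(z{\left(T \right)},5 \right)} + \left(57 - 10\right)\right)^{2} = \left(- \frac{28}{3} + \left(57 - 10\right)\right)^{2} = \left(- \frac{28}{3} + 47\right)^{2} = \left(\frac{113}{3}\right)^{2} = \frac{12769}{9}$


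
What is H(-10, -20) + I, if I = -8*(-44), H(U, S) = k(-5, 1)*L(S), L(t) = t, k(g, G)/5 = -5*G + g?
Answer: 1352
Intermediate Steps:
k(g, G) = -25*G + 5*g (k(g, G) = 5*(-5*G + g) = 5*(g - 5*G) = -25*G + 5*g)
H(U, S) = -50*S (H(U, S) = (-25*1 + 5*(-5))*S = (-25 - 25)*S = -50*S)
I = 352
H(-10, -20) + I = -50*(-20) + 352 = 1000 + 352 = 1352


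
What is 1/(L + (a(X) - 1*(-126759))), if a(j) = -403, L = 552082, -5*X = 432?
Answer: 1/678438 ≈ 1.4740e-6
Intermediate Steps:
X = -432/5 (X = -⅕*432 = -432/5 ≈ -86.400)
1/(L + (a(X) - 1*(-126759))) = 1/(552082 + (-403 - 1*(-126759))) = 1/(552082 + (-403 + 126759)) = 1/(552082 + 126356) = 1/678438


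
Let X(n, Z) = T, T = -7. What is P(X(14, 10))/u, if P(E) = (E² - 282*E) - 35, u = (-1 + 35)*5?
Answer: 994/85 ≈ 11.694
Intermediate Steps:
X(n, Z) = -7
u = 170 (u = 34*5 = 170)
P(E) = -35 + E² - 282*E
P(X(14, 10))/u = (-35 + (-7)² - 282*(-7))/170 = (-35 + 49 + 1974)*(1/170) = 1988*(1/170) = 994/85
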